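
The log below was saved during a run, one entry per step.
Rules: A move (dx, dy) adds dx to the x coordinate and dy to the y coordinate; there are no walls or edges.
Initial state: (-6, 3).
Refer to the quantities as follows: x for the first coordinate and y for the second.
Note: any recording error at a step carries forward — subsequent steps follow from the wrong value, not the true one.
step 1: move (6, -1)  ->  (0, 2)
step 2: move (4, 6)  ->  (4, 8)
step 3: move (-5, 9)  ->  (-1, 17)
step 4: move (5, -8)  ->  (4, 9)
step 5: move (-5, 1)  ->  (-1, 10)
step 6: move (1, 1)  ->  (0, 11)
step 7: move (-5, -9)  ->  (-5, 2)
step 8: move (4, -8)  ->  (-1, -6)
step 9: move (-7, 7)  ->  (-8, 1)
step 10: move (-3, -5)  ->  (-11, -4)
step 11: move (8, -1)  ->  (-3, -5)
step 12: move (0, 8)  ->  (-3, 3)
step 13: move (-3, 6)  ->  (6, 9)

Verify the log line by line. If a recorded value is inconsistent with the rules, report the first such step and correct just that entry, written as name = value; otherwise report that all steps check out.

step 13, x = -6

Recomputing the run from the initial state:
step 1: x = 0, y = 2
step 2: x = 4, y = 8
step 3: x = -1, y = 17
step 4: x = 4, y = 9
step 5: x = -1, y = 10
step 6: x = 0, y = 11
step 7: x = -5, y = 2
step 8: x = -1, y = -6
step 9: x = -8, y = 1
step 10: x = -11, y = -4
step 11: x = -3, y = -5
step 12: x = -3, y = 3
step 13: x = -6, y = 9
The first disagreement with the log is at step 13, where the value should be x = -6.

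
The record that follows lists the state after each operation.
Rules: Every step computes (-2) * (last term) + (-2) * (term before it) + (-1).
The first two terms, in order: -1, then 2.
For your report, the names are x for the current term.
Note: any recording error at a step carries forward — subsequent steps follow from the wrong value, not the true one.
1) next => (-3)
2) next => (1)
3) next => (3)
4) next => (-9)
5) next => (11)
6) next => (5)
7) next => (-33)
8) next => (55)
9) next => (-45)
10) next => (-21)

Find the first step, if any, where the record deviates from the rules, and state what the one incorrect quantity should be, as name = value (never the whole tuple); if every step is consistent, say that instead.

Step 1: x = -2*(2) + (-2)*(-1) + (-1) = -3 — in agreement.
Step 2: x = -2*(-3) + (-2)*(2) + (-1) = 1 — no discrepancy.
Step 3: x = -2*(1) + (-2)*(-3) + (-1) = 3 — consistent with the record.
Step 4: x = -2*(3) + (-2)*(1) + (-1) = -9 — agrees with the record.
Step 5: x = -2*(-9) + (-2)*(3) + (-1) = 11 — no discrepancy.
Step 6: x = -2*(11) + (-2)*(-9) + (-1) = -5 — the record disagrees here.
The audit stops at step 6: the recorded entry is wrong and should be x = -5.

step 6, x = -5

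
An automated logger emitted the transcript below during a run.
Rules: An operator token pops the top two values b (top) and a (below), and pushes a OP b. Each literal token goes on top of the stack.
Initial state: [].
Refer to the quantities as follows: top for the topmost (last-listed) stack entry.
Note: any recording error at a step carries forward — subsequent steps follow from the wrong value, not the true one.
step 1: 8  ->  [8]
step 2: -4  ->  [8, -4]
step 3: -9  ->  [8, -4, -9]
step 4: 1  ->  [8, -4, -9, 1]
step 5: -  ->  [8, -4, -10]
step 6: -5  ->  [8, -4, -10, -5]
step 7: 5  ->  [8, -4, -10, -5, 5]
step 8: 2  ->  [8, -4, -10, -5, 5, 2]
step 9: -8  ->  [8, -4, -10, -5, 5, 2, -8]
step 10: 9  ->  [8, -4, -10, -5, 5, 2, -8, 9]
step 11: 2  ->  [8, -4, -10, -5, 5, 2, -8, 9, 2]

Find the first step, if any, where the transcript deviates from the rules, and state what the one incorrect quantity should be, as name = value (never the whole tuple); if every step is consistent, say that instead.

no error

Step 1: push 8: top = 8 — verified.
Step 2: push -4: top = -4 — matches.
Step 3: push -9: top = -9 — exactly as logged.
Step 4: push 1: top = 1 — consistent with the transcript.
Step 5: -9 - 1 = -10 — no discrepancy.
Step 6: push -5: top = -5 — in agreement.
Step 7: push 5: top = 5 — matches.
Step 8: push 2: top = 2 — checks out.
Step 9: push -8: top = -8 — checks out.
Step 10: push 9: top = 9 — checks out.
Step 11: push 2: top = 2 — confirmed correct.
Nothing is out of place; the run is error-free.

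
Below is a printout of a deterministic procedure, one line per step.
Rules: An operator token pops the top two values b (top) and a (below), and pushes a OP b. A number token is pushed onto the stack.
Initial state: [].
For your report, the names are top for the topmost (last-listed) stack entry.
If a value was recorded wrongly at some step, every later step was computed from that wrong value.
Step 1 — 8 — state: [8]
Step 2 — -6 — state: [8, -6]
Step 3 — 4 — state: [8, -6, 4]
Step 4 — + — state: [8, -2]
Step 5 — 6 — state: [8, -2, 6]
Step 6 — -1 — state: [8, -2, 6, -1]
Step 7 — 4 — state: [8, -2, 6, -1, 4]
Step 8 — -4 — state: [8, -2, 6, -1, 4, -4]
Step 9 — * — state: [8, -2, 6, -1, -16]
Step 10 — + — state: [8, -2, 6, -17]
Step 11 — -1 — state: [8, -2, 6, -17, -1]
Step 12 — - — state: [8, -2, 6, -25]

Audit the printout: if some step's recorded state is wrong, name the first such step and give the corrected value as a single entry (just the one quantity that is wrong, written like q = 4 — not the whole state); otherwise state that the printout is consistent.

step 12, top = -16

1. push 8: top = 8 (no discrepancy)
2. push -6: top = -6 (same as recorded)
3. push 4: top = 4 (checks out)
4. -6 + 4 = -2 (exactly as logged)
5. push 6: top = 6 (consistent with the printout)
6. push -1: top = -1 (consistent with the printout)
7. push 4: top = 4 (exactly as logged)
8. push -4: top = -4 (confirmed correct)
9. 4 * -4 = -16 (exactly as logged)
10. -1 + -16 = -17 (agrees with the printout)
11. push -1: top = -1 (in agreement)
12. -17 - -1 = -16 (the printout has a different value)
Conclusion: step 12 carries the first error; the entry should be top = -16.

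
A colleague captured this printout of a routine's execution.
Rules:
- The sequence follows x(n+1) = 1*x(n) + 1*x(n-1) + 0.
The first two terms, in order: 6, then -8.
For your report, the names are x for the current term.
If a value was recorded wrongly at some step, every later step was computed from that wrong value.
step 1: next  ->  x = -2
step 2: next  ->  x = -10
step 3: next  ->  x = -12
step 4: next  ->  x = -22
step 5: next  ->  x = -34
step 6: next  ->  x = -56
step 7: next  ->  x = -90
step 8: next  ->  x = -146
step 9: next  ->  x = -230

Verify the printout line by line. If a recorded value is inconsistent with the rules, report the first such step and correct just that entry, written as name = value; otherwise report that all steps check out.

step 9, x = -236

Recomputing the run from the initial state:
step 1: x = -2
step 2: x = -10
step 3: x = -12
step 4: x = -22
step 5: x = -34
step 6: x = -56
step 7: x = -90
step 8: x = -146
step 9: x = -236
The first disagreement with the printout is at step 9, where the value should be x = -236.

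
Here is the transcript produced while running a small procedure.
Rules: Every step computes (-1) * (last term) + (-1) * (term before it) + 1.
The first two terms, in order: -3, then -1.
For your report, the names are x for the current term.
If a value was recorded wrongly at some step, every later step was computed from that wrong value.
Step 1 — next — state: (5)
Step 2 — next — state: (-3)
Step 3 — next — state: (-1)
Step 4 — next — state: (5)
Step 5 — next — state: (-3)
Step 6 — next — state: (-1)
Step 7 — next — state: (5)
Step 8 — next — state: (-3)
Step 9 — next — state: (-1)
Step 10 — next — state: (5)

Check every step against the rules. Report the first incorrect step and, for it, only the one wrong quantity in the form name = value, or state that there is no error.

no error

Recomputing the run from the initial state:
step 1: x = 5
step 2: x = -3
step 3: x = -1
step 4: x = 5
step 5: x = -3
step 6: x = -1
step 7: x = 5
step 8: x = -3
step 9: x = -1
step 10: x = 5
This matches the transcript at every step.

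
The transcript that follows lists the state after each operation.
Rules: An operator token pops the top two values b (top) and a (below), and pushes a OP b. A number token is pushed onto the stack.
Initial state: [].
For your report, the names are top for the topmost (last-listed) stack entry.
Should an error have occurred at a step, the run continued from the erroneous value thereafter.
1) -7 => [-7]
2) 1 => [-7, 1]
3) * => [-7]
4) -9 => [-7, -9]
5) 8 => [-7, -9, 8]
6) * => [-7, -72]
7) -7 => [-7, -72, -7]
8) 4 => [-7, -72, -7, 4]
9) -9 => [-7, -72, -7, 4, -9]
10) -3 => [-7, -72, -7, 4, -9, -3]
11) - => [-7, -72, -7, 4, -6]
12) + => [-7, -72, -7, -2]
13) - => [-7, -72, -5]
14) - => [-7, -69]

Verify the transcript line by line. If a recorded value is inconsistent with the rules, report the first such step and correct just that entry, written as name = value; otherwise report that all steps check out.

step 14, top = -67

Recomputing the run from the initial state:
step 1: [-7]
step 2: [-7, 1]
step 3: [-7]
step 4: [-7, -9]
step 5: [-7, -9, 8]
step 6: [-7, -72]
step 7: [-7, -72, -7]
step 8: [-7, -72, -7, 4]
step 9: [-7, -72, -7, 4, -9]
step 10: [-7, -72, -7, 4, -9, -3]
step 11: [-7, -72, -7, 4, -6]
step 12: [-7, -72, -7, -2]
step 13: [-7, -72, -5]
step 14: [-7, -67]
The first disagreement with the transcript is at step 14, where the value should be top = -67.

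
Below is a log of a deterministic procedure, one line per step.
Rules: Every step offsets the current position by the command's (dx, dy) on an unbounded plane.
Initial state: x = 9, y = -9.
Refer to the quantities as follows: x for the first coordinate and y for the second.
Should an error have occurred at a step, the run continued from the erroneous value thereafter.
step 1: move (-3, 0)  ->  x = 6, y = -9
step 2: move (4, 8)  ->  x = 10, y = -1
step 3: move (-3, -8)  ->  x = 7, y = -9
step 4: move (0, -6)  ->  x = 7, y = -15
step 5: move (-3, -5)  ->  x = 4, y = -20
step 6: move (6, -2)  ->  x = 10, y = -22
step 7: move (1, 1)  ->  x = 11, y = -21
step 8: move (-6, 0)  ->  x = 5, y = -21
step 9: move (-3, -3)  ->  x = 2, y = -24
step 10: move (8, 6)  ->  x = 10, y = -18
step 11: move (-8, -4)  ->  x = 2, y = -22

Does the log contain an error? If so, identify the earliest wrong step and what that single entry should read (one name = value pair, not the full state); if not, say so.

Recomputing the run from the initial state:
step 1: x = 6, y = -9
step 2: x = 10, y = -1
step 3: x = 7, y = -9
step 4: x = 7, y = -15
step 5: x = 4, y = -20
step 6: x = 10, y = -22
step 7: x = 11, y = -21
step 8: x = 5, y = -21
step 9: x = 2, y = -24
step 10: x = 10, y = -18
step 11: x = 2, y = -22
This matches the log at every step.

no error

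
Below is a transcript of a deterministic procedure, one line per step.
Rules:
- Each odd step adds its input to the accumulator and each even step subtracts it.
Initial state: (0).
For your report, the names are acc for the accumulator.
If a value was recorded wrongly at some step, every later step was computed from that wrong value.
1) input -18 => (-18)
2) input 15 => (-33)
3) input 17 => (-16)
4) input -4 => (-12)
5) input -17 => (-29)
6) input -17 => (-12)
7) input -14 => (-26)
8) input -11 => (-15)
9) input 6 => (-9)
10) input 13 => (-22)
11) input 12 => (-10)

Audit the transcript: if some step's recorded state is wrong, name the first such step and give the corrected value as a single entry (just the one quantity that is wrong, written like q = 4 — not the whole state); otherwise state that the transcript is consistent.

step 1: acc = 0 + -18 = -18 -> no discrepancy
step 2: acc = -18 - 15 = -33 -> same as recorded
step 3: acc = -33 + 17 = -16 -> exactly as logged
step 4: acc = -16 - -4 = -12 -> matches
step 5: acc = -12 + -17 = -29 -> verified
step 6: acc = -29 - -17 = -12 -> in agreement
step 7: acc = -12 + -14 = -26 -> checks out
step 8: acc = -26 - -11 = -15 -> verified
step 9: acc = -15 + 6 = -9 -> exactly as logged
step 10: acc = -9 - 13 = -22 -> matches
step 11: acc = -22 + 12 = -10 -> matches
All entries verified; no error found.

no error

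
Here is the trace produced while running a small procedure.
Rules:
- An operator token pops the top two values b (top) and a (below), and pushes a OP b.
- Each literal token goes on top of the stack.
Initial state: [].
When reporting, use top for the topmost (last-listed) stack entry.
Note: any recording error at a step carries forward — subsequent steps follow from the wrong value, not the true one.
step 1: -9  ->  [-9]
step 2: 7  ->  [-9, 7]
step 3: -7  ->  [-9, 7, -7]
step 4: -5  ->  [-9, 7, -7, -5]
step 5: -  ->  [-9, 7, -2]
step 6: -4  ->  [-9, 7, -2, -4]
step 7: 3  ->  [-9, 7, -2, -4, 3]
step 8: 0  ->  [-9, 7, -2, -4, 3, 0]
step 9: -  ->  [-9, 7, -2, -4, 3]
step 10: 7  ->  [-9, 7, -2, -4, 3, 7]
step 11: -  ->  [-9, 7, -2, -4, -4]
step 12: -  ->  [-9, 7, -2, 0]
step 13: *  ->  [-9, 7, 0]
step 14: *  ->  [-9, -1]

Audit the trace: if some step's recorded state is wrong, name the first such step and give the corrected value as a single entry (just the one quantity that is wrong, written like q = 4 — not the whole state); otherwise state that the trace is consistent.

step 14, top = 0

Recomputing the run from the initial state:
step 1: [-9]
step 2: [-9, 7]
step 3: [-9, 7, -7]
step 4: [-9, 7, -7, -5]
step 5: [-9, 7, -2]
step 6: [-9, 7, -2, -4]
step 7: [-9, 7, -2, -4, 3]
step 8: [-9, 7, -2, -4, 3, 0]
step 9: [-9, 7, -2, -4, 3]
step 10: [-9, 7, -2, -4, 3, 7]
step 11: [-9, 7, -2, -4, -4]
step 12: [-9, 7, -2, 0]
step 13: [-9, 7, 0]
step 14: [-9, 0]
The first disagreement with the trace is at step 14, where the value should be top = 0.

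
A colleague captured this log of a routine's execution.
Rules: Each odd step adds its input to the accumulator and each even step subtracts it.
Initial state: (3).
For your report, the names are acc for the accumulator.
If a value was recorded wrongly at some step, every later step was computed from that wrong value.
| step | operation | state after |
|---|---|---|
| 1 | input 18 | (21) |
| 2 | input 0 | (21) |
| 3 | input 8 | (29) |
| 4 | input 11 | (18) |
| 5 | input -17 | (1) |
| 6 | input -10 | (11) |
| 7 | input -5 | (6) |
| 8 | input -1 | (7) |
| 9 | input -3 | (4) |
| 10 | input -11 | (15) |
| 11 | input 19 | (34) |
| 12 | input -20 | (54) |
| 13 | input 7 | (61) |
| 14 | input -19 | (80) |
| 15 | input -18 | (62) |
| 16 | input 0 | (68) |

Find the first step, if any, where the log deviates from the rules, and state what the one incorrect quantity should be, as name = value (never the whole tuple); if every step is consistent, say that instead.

step 16, acc = 62

Recomputing the run from the initial state:
step 1: acc = 21
step 2: acc = 21
step 3: acc = 29
step 4: acc = 18
step 5: acc = 1
step 6: acc = 11
step 7: acc = 6
step 8: acc = 7
step 9: acc = 4
step 10: acc = 15
step 11: acc = 34
step 12: acc = 54
step 13: acc = 61
step 14: acc = 80
step 15: acc = 62
step 16: acc = 62
The first disagreement with the log is at step 16, where the value should be acc = 62.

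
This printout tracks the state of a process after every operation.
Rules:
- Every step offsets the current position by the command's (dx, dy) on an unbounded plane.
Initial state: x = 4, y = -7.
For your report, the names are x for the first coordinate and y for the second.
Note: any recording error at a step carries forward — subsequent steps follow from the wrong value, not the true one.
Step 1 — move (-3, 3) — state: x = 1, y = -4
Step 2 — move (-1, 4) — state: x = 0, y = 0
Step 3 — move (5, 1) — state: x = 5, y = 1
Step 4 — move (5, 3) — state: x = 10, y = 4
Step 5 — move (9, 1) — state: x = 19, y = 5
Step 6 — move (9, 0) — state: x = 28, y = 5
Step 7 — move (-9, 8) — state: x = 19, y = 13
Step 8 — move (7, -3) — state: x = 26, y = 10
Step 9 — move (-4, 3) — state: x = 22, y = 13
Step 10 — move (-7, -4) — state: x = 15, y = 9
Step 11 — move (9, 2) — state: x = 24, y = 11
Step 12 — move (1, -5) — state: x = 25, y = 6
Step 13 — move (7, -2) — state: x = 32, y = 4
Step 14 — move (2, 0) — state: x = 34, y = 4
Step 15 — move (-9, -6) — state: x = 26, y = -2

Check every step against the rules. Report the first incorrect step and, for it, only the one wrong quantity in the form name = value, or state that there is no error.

step 15, x = 25

1. x = 4 + (-3) = 1, y = -7 + (3) = -4 (matches)
2. x = 1 + (-1) = 0, y = -4 + (4) = 0 (same as recorded)
3. x = 0 + (5) = 5, y = 0 + (1) = 1 (no discrepancy)
4. x = 5 + (5) = 10, y = 1 + (3) = 4 (verified)
5. x = 10 + (9) = 19, y = 4 + (1) = 5 (verified)
6. x = 19 + (9) = 28, y = 5 + (0) = 5 (same as recorded)
7. x = 28 + (-9) = 19, y = 5 + (8) = 13 (agrees with the printout)
8. x = 19 + (7) = 26, y = 13 + (-3) = 10 (exactly as logged)
9. x = 26 + (-4) = 22, y = 10 + (3) = 13 (checks out)
10. x = 22 + (-7) = 15, y = 13 + (-4) = 9 (in agreement)
11. x = 15 + (9) = 24, y = 9 + (2) = 11 (matches)
12. x = 24 + (1) = 25, y = 11 + (-5) = 6 (confirmed correct)
13. x = 25 + (7) = 32, y = 6 + (-2) = 4 (checks out)
14. x = 32 + (2) = 34, y = 4 + (0) = 4 (consistent with the printout)
15. x = 34 + (-9) = 25, y = 4 + (-6) = -2 (the printout disagrees here)
Conclusion: step 15 carries the first error; the entry should be x = 25.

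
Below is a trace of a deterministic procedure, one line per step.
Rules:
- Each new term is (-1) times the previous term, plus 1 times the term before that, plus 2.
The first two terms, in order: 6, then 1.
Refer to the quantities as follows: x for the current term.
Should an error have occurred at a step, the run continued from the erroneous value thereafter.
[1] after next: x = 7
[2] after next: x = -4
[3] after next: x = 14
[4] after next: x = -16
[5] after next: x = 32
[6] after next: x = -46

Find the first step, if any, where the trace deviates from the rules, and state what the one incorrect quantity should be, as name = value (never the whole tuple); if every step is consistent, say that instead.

step 3, x = 13

Step 1: x = -1*(1) + (1)*(6) + (2) = 7 — consistent with the trace.
Step 2: x = -1*(7) + (1)*(1) + (2) = -4 — consistent with the trace.
Step 3: x = -1*(-4) + (1)*(7) + (2) = 13 — the entry is off here.
The earliest wrong entry is at step 3: it should read x = 13.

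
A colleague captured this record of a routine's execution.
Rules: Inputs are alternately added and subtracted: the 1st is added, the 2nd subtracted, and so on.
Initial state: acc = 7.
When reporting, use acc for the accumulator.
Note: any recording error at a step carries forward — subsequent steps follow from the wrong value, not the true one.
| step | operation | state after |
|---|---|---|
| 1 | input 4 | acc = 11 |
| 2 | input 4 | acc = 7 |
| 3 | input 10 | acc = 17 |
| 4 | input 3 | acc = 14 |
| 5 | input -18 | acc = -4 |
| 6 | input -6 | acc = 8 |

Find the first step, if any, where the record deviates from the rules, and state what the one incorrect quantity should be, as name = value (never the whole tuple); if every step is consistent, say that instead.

step 1: acc = 7 + 4 = 11 -> matches
step 2: acc = 11 - 4 = 7 -> consistent with the record
step 3: acc = 7 + 10 = 17 -> in agreement
step 4: acc = 17 - 3 = 14 -> consistent with the record
step 5: acc = 14 + -18 = -4 -> in agreement
step 6: acc = -4 - -6 = 2 -> the entry is off here
First deviation found at step 6; the corrected entry is acc = 2.

step 6, acc = 2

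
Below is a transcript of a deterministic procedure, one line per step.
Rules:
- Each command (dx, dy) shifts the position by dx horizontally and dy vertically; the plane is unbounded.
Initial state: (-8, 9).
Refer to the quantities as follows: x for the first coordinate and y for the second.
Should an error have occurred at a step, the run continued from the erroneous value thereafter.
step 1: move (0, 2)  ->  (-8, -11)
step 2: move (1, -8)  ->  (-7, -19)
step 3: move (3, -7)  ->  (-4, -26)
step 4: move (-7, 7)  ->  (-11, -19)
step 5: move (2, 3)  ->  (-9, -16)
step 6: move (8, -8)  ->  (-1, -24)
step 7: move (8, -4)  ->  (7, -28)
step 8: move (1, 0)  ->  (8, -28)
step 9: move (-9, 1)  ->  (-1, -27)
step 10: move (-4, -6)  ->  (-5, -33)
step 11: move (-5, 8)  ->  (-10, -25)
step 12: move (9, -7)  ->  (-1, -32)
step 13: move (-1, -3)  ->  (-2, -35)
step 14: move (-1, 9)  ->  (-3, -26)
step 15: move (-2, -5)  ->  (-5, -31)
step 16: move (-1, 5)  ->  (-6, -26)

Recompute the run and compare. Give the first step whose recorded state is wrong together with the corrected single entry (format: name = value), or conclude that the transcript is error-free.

step 1, y = 11

step 1: x = -8 + (0) = -8, y = 9 + (2) = 11 -> not what was recorded
Conclusion: step 1 carries the first error; the entry should be y = 11.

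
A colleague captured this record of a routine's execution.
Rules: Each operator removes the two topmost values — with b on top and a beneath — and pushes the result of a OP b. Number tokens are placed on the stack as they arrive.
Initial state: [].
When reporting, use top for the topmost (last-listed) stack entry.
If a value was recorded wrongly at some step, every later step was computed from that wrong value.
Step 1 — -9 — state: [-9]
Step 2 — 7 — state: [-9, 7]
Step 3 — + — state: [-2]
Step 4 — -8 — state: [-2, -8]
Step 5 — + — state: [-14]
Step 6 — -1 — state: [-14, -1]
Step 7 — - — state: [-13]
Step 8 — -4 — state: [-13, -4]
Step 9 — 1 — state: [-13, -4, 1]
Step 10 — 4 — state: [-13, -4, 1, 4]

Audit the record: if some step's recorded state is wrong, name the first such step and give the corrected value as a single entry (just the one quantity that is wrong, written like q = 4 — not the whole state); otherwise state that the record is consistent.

Recomputing the run from the initial state:
step 1: [-9]
step 2: [-9, 7]
step 3: [-2]
step 4: [-2, -8]
step 5: [-10]
step 6: [-10, -1]
step 7: [-9]
step 8: [-9, -4]
step 9: [-9, -4, 1]
step 10: [-9, -4, 1, 4]
The first disagreement with the record is at step 5, where the value should be top = -10.

step 5, top = -10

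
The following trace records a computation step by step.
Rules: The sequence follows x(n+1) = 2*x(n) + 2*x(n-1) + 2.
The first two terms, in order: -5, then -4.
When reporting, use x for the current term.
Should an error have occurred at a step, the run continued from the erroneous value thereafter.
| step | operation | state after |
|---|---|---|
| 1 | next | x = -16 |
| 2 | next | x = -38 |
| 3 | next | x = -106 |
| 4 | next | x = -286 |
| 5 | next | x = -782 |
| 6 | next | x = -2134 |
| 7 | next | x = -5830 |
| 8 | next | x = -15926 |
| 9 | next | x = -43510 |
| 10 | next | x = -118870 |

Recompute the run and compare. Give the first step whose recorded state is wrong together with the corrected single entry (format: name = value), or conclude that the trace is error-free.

Step 1: x = 2*(-4) + (2)*(-5) + (2) = -16 — confirmed correct.
Step 2: x = 2*(-16) + (2)*(-4) + (2) = -38 — consistent with the trace.
Step 3: x = 2*(-38) + (2)*(-16) + (2) = -106 — exactly as logged.
Step 4: x = 2*(-106) + (2)*(-38) + (2) = -286 — in agreement.
Step 5: x = 2*(-286) + (2)*(-106) + (2) = -782 — matches.
Step 6: x = 2*(-782) + (2)*(-286) + (2) = -2134 — in agreement.
Step 7: x = 2*(-2134) + (2)*(-782) + (2) = -5830 — no discrepancy.
Step 8: x = 2*(-5830) + (2)*(-2134) + (2) = -15926 — in agreement.
Step 9: x = 2*(-15926) + (2)*(-5830) + (2) = -43510 — matches.
Step 10: x = 2*(-43510) + (2)*(-15926) + (2) = -118870 — no discrepancy.
All entries verified; no error found.

no error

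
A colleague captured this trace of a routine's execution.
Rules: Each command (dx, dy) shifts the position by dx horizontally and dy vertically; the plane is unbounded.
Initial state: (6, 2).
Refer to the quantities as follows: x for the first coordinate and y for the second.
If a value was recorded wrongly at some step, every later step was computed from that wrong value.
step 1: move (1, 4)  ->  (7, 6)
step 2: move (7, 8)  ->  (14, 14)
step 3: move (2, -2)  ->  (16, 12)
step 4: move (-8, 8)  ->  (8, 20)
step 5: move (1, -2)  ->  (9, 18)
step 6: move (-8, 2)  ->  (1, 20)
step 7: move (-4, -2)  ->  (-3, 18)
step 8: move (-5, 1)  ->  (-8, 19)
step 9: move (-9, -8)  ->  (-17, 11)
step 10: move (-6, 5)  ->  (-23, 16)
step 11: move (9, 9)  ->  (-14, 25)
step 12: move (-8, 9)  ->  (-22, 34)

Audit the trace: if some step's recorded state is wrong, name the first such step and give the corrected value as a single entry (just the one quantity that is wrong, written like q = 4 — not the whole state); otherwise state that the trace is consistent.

no error

1. x = 6 + (1) = 7, y = 2 + (4) = 6 (matches)
2. x = 7 + (7) = 14, y = 6 + (8) = 14 (agrees with the trace)
3. x = 14 + (2) = 16, y = 14 + (-2) = 12 (verified)
4. x = 16 + (-8) = 8, y = 12 + (8) = 20 (agrees with the trace)
5. x = 8 + (1) = 9, y = 20 + (-2) = 18 (agrees with the trace)
6. x = 9 + (-8) = 1, y = 18 + (2) = 20 (consistent with the trace)
7. x = 1 + (-4) = -3, y = 20 + (-2) = 18 (exactly as logged)
8. x = -3 + (-5) = -8, y = 18 + (1) = 19 (in agreement)
9. x = -8 + (-9) = -17, y = 19 + (-8) = 11 (same as recorded)
10. x = -17 + (-6) = -23, y = 11 + (5) = 16 (checks out)
11. x = -23 + (9) = -14, y = 16 + (9) = 25 (confirmed correct)
12. x = -14 + (-8) = -22, y = 25 + (9) = 34 (consistent with the trace)
Every step is consistent.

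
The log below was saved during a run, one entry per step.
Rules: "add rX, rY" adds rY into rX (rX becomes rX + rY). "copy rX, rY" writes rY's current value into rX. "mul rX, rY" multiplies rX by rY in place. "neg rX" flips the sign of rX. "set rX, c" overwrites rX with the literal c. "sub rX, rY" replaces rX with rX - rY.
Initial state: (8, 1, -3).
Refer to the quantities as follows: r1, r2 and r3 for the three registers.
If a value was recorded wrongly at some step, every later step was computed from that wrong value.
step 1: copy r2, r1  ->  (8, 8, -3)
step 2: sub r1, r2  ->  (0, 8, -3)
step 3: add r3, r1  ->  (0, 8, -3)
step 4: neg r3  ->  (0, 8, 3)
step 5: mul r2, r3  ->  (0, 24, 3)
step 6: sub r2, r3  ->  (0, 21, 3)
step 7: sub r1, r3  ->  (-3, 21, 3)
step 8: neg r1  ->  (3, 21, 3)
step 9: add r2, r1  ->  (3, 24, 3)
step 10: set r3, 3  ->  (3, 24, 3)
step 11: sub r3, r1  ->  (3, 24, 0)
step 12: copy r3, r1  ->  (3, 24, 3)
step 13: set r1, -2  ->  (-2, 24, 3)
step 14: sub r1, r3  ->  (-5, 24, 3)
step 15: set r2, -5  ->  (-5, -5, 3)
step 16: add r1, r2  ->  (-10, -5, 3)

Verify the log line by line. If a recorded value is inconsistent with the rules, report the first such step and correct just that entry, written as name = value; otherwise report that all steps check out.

Recomputing the run from the initial state:
step 1: r1 = 8, r2 = 8, r3 = -3
step 2: r1 = 0, r2 = 8, r3 = -3
step 3: r1 = 0, r2 = 8, r3 = -3
step 4: r1 = 0, r2 = 8, r3 = 3
step 5: r1 = 0, r2 = 24, r3 = 3
step 6: r1 = 0, r2 = 21, r3 = 3
step 7: r1 = -3, r2 = 21, r3 = 3
step 8: r1 = 3, r2 = 21, r3 = 3
step 9: r1 = 3, r2 = 24, r3 = 3
step 10: r1 = 3, r2 = 24, r3 = 3
step 11: r1 = 3, r2 = 24, r3 = 0
step 12: r1 = 3, r2 = 24, r3 = 3
step 13: r1 = -2, r2 = 24, r3 = 3
step 14: r1 = -5, r2 = 24, r3 = 3
step 15: r1 = -5, r2 = -5, r3 = 3
step 16: r1 = -10, r2 = -5, r3 = 3
This matches the log at every step.

no error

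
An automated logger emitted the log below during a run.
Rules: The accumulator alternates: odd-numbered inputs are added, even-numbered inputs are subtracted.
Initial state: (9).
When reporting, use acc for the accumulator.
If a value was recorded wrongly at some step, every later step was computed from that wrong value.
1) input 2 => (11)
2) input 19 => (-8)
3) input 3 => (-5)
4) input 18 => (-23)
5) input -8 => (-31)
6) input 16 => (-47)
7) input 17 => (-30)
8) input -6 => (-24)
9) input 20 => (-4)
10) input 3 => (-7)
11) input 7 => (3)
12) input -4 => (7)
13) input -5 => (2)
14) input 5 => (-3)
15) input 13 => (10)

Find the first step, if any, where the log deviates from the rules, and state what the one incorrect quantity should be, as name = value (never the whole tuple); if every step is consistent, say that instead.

step 11, acc = 0

step 1: acc = 9 + 2 = 11 -> no discrepancy
step 2: acc = 11 - 19 = -8 -> confirmed correct
step 3: acc = -8 + 3 = -5 -> no discrepancy
step 4: acc = -5 - 18 = -23 -> no discrepancy
step 5: acc = -23 + -8 = -31 -> matches
step 6: acc = -31 - 16 = -47 -> consistent with the log
step 7: acc = -47 + 17 = -30 -> matches
step 8: acc = -30 - -6 = -24 -> agrees with the log
step 9: acc = -24 + 20 = -4 -> verified
step 10: acc = -4 - 3 = -7 -> matches
step 11: acc = -7 + 7 = 0 -> first mismatch against the log
First deviation found at step 11; the corrected entry is acc = 0.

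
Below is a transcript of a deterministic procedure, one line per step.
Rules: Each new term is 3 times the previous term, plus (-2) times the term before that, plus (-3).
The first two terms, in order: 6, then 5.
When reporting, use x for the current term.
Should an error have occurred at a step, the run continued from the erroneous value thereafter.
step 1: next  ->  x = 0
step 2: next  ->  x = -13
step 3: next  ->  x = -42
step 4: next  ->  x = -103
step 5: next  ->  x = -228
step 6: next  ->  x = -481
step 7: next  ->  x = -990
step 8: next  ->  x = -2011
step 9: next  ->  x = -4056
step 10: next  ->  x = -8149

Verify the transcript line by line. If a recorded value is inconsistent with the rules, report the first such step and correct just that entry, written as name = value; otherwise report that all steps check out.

step 1: x = 3*(5) + (-2)*(6) + (-3) = 0 -> consistent with the transcript
step 2: x = 3*(0) + (-2)*(5) + (-3) = -13 -> matches
step 3: x = 3*(-13) + (-2)*(0) + (-3) = -42 -> exactly as logged
step 4: x = 3*(-42) + (-2)*(-13) + (-3) = -103 -> exactly as logged
step 5: x = 3*(-103) + (-2)*(-42) + (-3) = -228 -> confirmed correct
step 6: x = 3*(-228) + (-2)*(-103) + (-3) = -481 -> verified
step 7: x = 3*(-481) + (-2)*(-228) + (-3) = -990 -> matches
step 8: x = 3*(-990) + (-2)*(-481) + (-3) = -2011 -> agrees with the transcript
step 9: x = 3*(-2011) + (-2)*(-990) + (-3) = -4056 -> consistent with the transcript
step 10: x = 3*(-4056) + (-2)*(-2011) + (-3) = -8149 -> checks out
Each recorded entry agrees with the recomputation.

no error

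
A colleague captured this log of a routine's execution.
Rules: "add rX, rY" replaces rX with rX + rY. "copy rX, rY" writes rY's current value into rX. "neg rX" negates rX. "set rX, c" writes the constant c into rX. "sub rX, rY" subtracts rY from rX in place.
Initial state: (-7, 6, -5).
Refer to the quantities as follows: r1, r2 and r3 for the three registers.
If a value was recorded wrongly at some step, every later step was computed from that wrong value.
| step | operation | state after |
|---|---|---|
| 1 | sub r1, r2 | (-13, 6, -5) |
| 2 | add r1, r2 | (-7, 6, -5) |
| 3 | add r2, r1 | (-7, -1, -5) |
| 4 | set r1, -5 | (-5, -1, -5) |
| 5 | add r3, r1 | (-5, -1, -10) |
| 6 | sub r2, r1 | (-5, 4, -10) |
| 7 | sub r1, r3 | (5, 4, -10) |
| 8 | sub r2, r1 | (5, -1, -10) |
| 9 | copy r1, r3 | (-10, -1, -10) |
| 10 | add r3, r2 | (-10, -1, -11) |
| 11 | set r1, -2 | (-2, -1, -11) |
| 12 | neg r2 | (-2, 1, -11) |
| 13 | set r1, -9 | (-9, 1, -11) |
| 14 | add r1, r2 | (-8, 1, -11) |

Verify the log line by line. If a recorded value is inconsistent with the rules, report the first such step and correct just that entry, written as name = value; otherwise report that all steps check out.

Step 1: r1 = -7 - 6 = -13 — no discrepancy.
Step 2: r1 = -13 + 6 = -7 — verified.
Step 3: r2 = 6 + -7 = -1 — checks out.
Step 4: r1 = -5 — matches.
Step 5: r3 = -5 + -5 = -10 — matches.
Step 6: r2 = -1 - -5 = 4 — verified.
Step 7: r1 = -5 - -10 = 5 — exactly as logged.
Step 8: r2 = 4 - 5 = -1 — no discrepancy.
Step 9: r1 = -10 — matches.
Step 10: r3 = -10 + -1 = -11 — checks out.
Step 11: r1 = -2 — checks out.
Step 12: r2 = -(-1) = 1 — confirmed correct.
Step 13: r1 = -9 — matches.
Step 14: r1 = -9 + 1 = -8 — verified.
All entries verified; no error found.

no error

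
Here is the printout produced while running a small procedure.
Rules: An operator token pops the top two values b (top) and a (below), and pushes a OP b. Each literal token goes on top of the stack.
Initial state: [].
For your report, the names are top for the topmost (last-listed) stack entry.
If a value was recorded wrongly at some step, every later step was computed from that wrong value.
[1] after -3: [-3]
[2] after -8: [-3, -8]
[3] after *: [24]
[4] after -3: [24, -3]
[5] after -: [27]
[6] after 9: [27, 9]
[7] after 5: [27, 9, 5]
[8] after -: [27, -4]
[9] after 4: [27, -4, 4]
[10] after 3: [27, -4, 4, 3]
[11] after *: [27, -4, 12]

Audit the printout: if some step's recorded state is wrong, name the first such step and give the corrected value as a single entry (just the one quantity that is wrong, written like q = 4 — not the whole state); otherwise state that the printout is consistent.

Step 1: push -3: top = -3 — no discrepancy.
Step 2: push -8: top = -8 — consistent with the printout.
Step 3: -3 * -8 = 24 — confirmed correct.
Step 4: push -3: top = -3 — agrees with the printout.
Step 5: 24 - -3 = 27 — no discrepancy.
Step 6: push 9: top = 9 — verified.
Step 7: push 5: top = 5 — consistent with the printout.
Step 8: 9 - 5 = 4 — the printout disagrees here.
The earliest wrong entry is at step 8: it should read top = 4.

step 8, top = 4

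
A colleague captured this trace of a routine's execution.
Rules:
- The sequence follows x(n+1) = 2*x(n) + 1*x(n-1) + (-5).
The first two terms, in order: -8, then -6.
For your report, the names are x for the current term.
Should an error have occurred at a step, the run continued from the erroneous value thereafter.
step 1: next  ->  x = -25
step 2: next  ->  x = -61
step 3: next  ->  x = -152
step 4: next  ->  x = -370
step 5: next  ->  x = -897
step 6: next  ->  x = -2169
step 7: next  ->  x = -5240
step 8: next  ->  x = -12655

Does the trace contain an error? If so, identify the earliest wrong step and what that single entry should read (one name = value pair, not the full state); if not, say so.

step 8, x = -12654

Recomputing the run from the initial state:
step 1: x = -25
step 2: x = -61
step 3: x = -152
step 4: x = -370
step 5: x = -897
step 6: x = -2169
step 7: x = -5240
step 8: x = -12654
The first disagreement with the trace is at step 8, where the value should be x = -12654.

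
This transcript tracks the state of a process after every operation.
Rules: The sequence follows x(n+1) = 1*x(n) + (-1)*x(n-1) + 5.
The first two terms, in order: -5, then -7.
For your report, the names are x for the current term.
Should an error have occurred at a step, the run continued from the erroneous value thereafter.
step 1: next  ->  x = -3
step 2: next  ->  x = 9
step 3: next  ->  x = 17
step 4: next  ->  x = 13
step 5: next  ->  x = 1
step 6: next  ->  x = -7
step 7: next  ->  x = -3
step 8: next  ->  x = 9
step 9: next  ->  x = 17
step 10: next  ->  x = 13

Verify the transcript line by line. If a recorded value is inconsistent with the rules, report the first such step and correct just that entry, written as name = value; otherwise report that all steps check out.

step 1: x = 1*(-7) + (-1)*(-5) + (5) = 3 -> first mismatch against the transcript
That makes step 1 the first incorrect line — x = 3 is what it should show.

step 1, x = 3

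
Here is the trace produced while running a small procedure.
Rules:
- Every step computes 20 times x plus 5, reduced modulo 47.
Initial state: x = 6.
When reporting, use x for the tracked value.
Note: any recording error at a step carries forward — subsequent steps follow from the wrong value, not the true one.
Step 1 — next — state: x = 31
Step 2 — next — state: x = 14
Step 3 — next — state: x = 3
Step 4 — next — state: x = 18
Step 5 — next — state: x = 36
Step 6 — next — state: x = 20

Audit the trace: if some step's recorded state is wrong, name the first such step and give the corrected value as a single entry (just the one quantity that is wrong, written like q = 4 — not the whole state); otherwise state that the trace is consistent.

Recomputing the run from the initial state:
step 1: x = 31
step 2: x = 14
step 3: x = 3
step 4: x = 18
step 5: x = 36
step 6: x = 20
This matches the trace at every step.

no error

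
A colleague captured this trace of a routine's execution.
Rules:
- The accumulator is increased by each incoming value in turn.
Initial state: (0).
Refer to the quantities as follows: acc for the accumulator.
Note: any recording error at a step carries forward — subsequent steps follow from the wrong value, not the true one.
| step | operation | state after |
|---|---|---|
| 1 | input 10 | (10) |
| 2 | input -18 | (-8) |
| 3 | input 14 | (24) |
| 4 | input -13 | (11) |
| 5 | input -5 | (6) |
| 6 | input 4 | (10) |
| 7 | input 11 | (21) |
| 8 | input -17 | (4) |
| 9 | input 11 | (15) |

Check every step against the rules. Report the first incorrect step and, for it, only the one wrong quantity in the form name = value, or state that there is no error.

step 1: acc = 0 + 10 = 10 -> consistent with the trace
step 2: acc = 10 + -18 = -8 -> confirmed correct
step 3: acc = -8 + 14 = 6 -> not what was recorded
That makes step 3 the first incorrect line — acc = 6 is what it should show.

step 3, acc = 6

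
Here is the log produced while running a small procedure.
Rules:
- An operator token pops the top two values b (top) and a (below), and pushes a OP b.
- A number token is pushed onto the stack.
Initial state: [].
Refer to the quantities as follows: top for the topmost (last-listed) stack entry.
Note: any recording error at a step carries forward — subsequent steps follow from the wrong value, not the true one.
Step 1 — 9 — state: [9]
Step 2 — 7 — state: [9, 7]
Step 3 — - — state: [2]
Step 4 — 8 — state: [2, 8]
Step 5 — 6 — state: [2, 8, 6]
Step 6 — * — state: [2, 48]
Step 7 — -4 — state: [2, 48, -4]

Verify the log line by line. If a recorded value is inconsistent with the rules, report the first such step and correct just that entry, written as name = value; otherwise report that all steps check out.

Recomputing the run from the initial state:
step 1: [9]
step 2: [9, 7]
step 3: [2]
step 4: [2, 8]
step 5: [2, 8, 6]
step 6: [2, 48]
step 7: [2, 48, -4]
This matches the log at every step.

no error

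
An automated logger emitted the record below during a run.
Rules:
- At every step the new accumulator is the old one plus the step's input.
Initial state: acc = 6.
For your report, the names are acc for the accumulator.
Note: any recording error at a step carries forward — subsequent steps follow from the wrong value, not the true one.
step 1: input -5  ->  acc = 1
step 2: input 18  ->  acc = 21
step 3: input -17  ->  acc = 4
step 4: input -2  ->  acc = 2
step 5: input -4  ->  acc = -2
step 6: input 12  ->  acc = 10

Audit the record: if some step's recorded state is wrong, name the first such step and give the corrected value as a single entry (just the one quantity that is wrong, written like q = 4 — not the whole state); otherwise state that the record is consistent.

Recomputing the run from the initial state:
step 1: acc = 1
step 2: acc = 19
step 3: acc = 2
step 4: acc = 0
step 5: acc = -4
step 6: acc = 8
The first disagreement with the record is at step 2, where the value should be acc = 19.

step 2, acc = 19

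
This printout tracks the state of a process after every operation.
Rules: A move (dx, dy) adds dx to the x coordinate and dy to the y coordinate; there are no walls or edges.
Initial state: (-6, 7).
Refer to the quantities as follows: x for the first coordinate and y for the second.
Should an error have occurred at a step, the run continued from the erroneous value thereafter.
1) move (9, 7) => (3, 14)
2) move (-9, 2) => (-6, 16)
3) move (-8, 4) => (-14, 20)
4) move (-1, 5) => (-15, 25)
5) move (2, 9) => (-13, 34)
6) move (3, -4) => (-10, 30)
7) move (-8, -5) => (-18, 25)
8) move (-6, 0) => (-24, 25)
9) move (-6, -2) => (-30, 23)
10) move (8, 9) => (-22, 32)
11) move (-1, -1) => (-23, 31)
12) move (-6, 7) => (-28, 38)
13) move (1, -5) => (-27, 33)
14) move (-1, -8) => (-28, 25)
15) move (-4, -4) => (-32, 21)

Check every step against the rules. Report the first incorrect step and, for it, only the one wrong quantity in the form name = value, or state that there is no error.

step 12, x = -29

Recomputing the run from the initial state:
step 1: x = 3, y = 14
step 2: x = -6, y = 16
step 3: x = -14, y = 20
step 4: x = -15, y = 25
step 5: x = -13, y = 34
step 6: x = -10, y = 30
step 7: x = -18, y = 25
step 8: x = -24, y = 25
step 9: x = -30, y = 23
step 10: x = -22, y = 32
step 11: x = -23, y = 31
step 12: x = -29, y = 38
step 13: x = -28, y = 33
step 14: x = -29, y = 25
step 15: x = -33, y = 21
The first disagreement with the printout is at step 12, where the value should be x = -29.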